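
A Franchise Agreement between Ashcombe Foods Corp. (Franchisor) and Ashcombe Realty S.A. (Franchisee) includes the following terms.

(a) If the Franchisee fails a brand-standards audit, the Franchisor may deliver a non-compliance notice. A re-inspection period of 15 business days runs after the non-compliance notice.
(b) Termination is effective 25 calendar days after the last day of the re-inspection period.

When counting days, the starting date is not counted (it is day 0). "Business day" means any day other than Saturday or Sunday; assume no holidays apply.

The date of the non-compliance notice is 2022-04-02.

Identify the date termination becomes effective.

2022-05-17

The last day of the re-inspection period: counting 15 business days from Saturday, 2022-04-02 (Apr 4, Apr 5, Apr 6, Apr 7, …, Apr 20, Apr 21, Apr 22, skipping weekends) reaches Friday, 2022-04-22.
The date termination becomes effective: 25 calendar days after 2022-04-22 is 2022-05-17.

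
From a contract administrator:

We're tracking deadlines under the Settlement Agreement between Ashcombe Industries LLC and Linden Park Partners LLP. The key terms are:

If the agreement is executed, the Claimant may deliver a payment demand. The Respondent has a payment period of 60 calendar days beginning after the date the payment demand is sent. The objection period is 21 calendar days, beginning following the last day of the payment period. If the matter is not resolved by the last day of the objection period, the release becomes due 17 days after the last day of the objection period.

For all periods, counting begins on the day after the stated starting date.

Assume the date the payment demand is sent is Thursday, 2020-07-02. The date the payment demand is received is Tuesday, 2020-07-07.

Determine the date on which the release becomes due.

2020-10-08

The last day of the payment period: 2020-07-02 + 60 days = 2020-08-31.
The last day of the objection period: 2020-08-31 + 21 days = 2020-09-21.
Adding 17 calendar days to 2020-09-21 gives 2020-10-08, which is the date on which the release becomes due.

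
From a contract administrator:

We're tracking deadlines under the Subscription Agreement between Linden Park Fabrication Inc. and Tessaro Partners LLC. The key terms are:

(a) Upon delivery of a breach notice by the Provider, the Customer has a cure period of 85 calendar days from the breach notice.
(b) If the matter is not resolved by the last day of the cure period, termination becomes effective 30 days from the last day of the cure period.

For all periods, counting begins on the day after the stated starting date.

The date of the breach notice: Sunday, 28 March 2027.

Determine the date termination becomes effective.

Adding 85 calendar days to 28 March 2027 gives 21 June 2027, which is the last day of the cure period.
The date termination becomes effective: 30 calendar days after 21 June 2027 is 21 July 2027.

21 July 2027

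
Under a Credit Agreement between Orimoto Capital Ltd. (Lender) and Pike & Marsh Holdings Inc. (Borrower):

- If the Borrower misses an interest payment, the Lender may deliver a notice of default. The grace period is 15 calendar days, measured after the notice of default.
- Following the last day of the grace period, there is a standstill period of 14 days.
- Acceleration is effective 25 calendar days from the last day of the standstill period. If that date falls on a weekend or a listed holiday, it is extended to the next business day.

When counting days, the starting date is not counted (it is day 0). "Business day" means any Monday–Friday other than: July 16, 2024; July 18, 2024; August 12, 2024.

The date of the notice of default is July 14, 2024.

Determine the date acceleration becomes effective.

September 6, 2024

The last day of the grace period: 15 calendar days after July 14, 2024 is July 29, 2024.
The last day of the standstill period: 14 calendar days after July 29, 2024 is August 12, 2024.
The date acceleration becomes effective: August 12, 2024 + 25 days = September 6, 2024. September 6, 2024 is a Friday and is not a listed holiday, so no roll-forward applies.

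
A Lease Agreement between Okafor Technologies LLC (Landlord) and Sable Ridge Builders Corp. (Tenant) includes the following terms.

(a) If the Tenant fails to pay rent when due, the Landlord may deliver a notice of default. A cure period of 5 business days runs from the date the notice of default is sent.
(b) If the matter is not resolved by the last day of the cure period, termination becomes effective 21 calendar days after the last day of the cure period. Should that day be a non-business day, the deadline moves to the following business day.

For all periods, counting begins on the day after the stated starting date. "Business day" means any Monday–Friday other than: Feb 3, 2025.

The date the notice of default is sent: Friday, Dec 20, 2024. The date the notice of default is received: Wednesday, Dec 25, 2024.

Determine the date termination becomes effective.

From Friday, Dec 20, 2024, 5 business days (Dec 23, Dec 24, Dec 25, Dec 26, Dec 27, skipping weekends) brings us to Friday, Dec 27, 2024, which is the last day of the cure period.
The date termination becomes effective: Dec 27, 2024 + 21 days = Jan 17, 2025. Jan 17, 2025 is a Friday and is not a listed holiday, so no roll-forward applies.

Jan 17, 2025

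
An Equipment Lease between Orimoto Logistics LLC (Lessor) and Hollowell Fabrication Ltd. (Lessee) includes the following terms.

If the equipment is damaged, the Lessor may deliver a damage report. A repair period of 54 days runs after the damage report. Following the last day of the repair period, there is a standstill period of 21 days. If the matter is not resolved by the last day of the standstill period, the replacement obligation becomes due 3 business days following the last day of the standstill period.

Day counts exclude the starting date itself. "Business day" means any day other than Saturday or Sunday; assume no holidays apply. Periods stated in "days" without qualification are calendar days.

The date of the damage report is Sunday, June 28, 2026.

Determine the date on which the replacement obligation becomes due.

The last day of the repair period: 54 calendar days after June 28, 2026 is August 21, 2026.
The last day of the standstill period: 21 calendar days after August 21, 2026 is September 11, 2026.
The date on which the replacement obligation becomes due: counting 3 business days from Friday, September 11, 2026 (Sep 14, Sep 15, Sep 16, skipping weekends) reaches Wednesday, September 16, 2026.

September 16, 2026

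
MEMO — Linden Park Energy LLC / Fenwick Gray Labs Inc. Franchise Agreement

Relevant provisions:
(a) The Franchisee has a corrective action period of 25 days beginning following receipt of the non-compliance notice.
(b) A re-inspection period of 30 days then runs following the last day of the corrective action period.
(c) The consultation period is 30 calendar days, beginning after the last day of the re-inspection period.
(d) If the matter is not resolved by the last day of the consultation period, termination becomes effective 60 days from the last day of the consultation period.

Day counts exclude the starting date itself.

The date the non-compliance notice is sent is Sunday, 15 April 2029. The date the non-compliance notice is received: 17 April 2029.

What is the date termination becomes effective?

9 September 2029

The last day of the corrective action period: 17 April 2029 + 25 days = 12 May 2029.
The last day of the re-inspection period: 12 May 2029 + 30 days = 11 June 2029.
Adding 30 calendar days to 11 June 2029 gives 11 July 2029, which is the last day of the consultation period.
Adding 60 calendar days to 11 July 2029 gives 9 September 2029, which is the date termination becomes effective.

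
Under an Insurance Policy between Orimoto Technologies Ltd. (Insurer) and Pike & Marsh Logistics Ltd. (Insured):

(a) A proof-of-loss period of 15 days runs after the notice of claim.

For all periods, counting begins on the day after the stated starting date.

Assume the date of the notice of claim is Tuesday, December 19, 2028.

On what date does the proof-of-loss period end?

Adding 15 calendar days to December 19, 2028 gives January 3, 2029, which is the last day of the proof-of-loss period.

January 3, 2029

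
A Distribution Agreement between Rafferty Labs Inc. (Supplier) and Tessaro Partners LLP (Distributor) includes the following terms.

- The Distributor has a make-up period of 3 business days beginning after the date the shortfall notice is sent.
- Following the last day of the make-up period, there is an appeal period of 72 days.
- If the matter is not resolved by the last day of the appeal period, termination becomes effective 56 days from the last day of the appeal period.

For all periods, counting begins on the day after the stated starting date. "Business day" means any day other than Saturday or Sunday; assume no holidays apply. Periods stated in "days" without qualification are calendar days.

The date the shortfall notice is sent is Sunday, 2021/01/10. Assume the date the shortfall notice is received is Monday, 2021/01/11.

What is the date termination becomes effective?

The last day of the make-up period: 3 business days after Sunday, 2021/01/10, skipping weekends — Jan 11, Jan 12, Jan 13 — lands on Wednesday, 2021/01/13.
The last day of the appeal period: 72 calendar days after 2021/01/13 is 2021/03/26.
The date termination becomes effective: 56 calendar days after 2021/03/26 is 2021/05/21.

2021/05/21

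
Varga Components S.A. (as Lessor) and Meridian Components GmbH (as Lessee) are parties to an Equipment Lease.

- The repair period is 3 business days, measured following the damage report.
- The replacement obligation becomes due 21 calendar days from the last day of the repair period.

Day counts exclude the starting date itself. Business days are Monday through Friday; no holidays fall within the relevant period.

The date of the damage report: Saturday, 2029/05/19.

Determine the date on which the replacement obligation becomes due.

The last day of the repair period: 3 business days after Saturday, 2029/05/19, skipping weekends — May 21, May 22, May 23 — lands on Wednesday, 2029/05/23.
The date on which the replacement obligation becomes due: 2029/05/23 + 21 days = 2029/06/13.

2029/06/13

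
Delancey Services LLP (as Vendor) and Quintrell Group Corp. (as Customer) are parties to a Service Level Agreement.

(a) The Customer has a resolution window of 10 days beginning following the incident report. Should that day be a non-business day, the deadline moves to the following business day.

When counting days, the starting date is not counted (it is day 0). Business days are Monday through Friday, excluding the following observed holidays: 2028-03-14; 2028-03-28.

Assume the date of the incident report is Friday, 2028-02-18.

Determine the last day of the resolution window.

2028-02-28

The last day of the resolution window: 2028-02-18 + 10 days = 2028-02-28. 2028-02-28 is a Monday and is not a listed holiday, so no roll-forward applies.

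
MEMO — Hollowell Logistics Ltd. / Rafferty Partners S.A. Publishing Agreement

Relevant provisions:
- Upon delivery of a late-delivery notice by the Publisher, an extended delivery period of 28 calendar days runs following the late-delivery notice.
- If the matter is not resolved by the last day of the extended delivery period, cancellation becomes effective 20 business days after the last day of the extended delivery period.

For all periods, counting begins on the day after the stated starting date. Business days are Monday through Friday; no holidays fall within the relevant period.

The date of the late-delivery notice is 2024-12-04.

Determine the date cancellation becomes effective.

2025-01-29

The last day of the extended delivery period: 28 calendar days after 2024-12-04 is 2025-01-01.
From Wednesday, 2025-01-01, 20 business days (Jan 2, Jan 3, Jan 6, Jan 7, …, Jan 27, Jan 28, Jan 29, skipping weekends) brings us to Wednesday, 2025-01-29, which is the date cancellation becomes effective.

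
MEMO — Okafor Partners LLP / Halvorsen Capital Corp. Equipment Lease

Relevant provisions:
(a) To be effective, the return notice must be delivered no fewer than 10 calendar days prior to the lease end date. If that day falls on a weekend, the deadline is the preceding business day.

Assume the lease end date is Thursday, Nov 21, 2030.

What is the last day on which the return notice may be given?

Nov 11, 2030

Nov 21, 2030 minus 10 days is Nov 11, 2030. That is a Monday, so no adjustment is needed.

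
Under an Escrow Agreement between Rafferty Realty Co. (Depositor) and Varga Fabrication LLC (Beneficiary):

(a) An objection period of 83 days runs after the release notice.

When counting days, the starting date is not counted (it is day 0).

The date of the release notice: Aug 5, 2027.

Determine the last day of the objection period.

Oct 27, 2027

The last day of the objection period: Aug 5, 2027 + 83 days = Oct 27, 2027.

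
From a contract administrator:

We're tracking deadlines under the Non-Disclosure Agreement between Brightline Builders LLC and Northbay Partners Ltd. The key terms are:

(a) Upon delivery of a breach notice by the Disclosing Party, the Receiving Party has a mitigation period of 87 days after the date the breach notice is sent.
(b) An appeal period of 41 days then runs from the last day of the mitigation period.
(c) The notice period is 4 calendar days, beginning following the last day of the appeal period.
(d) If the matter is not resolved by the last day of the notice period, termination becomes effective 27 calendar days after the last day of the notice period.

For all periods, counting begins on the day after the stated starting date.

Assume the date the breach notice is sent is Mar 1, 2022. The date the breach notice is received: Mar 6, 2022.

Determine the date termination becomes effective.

Aug 7, 2022

Adding 87 calendar days to Mar 1, 2022 gives May 27, 2022, which is the last day of the mitigation period.
Adding 41 calendar days to May 27, 2022 gives Jul 7, 2022, which is the last day of the appeal period.
The last day of the notice period: 4 calendar days after Jul 7, 2022 is Jul 11, 2022.
Adding 27 calendar days to Jul 11, 2022 gives Aug 7, 2022, which is the date termination becomes effective.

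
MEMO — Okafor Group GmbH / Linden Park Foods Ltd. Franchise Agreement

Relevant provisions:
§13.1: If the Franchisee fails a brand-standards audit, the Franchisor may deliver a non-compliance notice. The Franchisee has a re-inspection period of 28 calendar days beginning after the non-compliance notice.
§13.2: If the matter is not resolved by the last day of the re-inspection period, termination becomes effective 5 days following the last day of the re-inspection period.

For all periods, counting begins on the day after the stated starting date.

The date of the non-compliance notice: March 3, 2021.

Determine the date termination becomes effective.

April 5, 2021

Adding 28 calendar days to March 3, 2021 gives March 31, 2021, which is the last day of the re-inspection period.
The date termination becomes effective: March 31, 2021 + 5 days = April 5, 2021.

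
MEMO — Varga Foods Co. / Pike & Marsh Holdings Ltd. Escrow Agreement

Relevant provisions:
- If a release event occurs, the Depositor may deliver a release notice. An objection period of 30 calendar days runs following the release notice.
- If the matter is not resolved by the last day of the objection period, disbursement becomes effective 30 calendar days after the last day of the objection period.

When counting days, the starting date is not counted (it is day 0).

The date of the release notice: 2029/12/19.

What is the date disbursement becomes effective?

Adding 30 calendar days to 2029/12/19 gives 2030/01/18, which is the last day of the objection period.
The date disbursement becomes effective: 30 calendar days after 2030/01/18 is 2030/02/17.

2030/02/17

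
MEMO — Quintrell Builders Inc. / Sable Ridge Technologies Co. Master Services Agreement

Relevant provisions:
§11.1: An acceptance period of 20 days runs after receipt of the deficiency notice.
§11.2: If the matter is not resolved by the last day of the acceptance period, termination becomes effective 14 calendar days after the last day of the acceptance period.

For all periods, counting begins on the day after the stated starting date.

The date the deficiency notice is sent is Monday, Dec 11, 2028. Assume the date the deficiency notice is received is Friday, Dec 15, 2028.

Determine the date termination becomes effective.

The last day of the acceptance period: Dec 15, 2028 + 20 days = Jan 4, 2029.
The date termination becomes effective: 14 calendar days after Jan 4, 2029 is Jan 18, 2029.

Jan 18, 2029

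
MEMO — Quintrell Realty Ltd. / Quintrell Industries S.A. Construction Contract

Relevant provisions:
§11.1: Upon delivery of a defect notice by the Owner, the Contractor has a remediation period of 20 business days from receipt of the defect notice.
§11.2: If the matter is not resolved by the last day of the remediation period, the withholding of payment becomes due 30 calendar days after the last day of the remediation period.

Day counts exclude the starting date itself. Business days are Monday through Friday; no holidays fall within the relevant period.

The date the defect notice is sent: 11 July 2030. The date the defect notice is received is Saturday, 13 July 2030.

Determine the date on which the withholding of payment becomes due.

The last day of the remediation period: counting 20 business days from Saturday, 13 July 2030 (Jul 15, Jul 16, Jul 17, Jul 18, …, Aug 7, Aug 8, Aug 9, skipping weekends) reaches Friday, 9 August 2030.
Adding 30 calendar days to 9 August 2030 gives 8 September 2030, which is the date on which the withholding of payment becomes due.

8 September 2030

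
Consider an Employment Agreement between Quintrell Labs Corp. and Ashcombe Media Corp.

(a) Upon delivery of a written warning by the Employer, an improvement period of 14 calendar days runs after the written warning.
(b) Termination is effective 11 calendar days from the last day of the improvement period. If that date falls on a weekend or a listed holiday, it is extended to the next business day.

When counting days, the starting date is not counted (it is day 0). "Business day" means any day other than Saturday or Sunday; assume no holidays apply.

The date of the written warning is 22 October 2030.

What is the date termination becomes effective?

Adding 14 calendar days to 22 October 2030 gives 5 November 2030, which is the last day of the improvement period.
Adding 11 calendar days to 5 November 2030 gives 16 November 2030, which is the date termination becomes effective. That falls on a Saturday, so it rolls to the next business day, Monday, 18 November 2030.

18 November 2030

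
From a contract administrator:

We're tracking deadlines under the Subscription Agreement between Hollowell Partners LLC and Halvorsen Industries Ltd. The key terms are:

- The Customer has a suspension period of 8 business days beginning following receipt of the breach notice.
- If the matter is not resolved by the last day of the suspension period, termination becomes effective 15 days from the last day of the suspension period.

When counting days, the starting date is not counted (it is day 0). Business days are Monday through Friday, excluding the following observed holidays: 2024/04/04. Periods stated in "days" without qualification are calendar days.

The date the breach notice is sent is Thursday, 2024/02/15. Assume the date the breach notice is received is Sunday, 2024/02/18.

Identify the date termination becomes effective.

2024/03/14

From Sunday, 2024/02/18, 8 business days (Feb 19, Feb 20, Feb 21, Feb 22, Feb 23, Feb 26, Feb 27, Feb 28, skipping weekends) brings us to Wednesday, 2024/02/28, which is the last day of the suspension period.
The date termination becomes effective: 15 calendar days after 2024/02/28 is 2024/03/14.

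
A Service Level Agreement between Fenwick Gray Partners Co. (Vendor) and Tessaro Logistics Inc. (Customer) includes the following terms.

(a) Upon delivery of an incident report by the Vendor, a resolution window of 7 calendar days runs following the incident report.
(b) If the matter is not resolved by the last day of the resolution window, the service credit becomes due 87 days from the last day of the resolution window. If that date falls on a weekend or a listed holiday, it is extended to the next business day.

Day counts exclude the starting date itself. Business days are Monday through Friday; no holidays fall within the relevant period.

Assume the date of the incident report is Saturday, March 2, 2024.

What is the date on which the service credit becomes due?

June 4, 2024

The last day of the resolution window: 7 calendar days after March 2, 2024 is March 9, 2024.
The date on which the service credit becomes due: 87 calendar days after March 9, 2024 is June 4, 2024. June 4, 2024 is a Tuesday, so no roll-forward applies.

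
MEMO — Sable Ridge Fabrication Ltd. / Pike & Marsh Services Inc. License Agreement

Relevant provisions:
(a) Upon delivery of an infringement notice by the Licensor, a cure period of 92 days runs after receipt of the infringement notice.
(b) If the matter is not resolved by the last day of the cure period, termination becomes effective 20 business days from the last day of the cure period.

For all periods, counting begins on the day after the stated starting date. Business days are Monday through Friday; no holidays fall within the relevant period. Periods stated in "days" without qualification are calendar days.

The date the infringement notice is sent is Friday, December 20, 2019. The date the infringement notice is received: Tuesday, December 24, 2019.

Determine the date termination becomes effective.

April 22, 2020

The last day of the cure period: 92 calendar days after December 24, 2019 is March 25, 2020.
The date termination becomes effective: 20 business days after Wednesday, March 25, 2020, skipping weekends — Mar 26, Mar 27, Mar 30, Mar 31, …, Apr 20, Apr 21, Apr 22 — lands on Wednesday, April 22, 2020.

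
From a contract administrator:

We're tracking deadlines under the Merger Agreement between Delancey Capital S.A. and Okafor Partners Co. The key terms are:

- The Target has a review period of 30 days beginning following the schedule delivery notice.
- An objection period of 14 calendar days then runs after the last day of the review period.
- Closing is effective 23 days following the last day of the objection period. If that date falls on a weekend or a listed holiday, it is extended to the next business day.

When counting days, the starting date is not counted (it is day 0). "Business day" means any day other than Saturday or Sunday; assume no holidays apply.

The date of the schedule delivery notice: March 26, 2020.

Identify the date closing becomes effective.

The last day of the review period: March 26, 2020 + 30 days = April 25, 2020.
The last day of the objection period: 14 calendar days after April 25, 2020 is May 9, 2020.
Adding 23 calendar days to May 9, 2020 gives June 1, 2020, which is the date closing becomes effective. June 1, 2020 is a Monday, so no roll-forward applies.

June 1, 2020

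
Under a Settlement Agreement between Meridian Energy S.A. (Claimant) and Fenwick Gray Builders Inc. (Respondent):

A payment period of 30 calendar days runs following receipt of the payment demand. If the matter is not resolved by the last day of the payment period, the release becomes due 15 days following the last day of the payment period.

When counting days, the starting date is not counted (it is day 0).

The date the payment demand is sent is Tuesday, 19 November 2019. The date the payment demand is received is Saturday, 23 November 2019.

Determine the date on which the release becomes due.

7 January 2020

The last day of the payment period: 30 calendar days after 23 November 2019 is 23 December 2019.
Adding 15 calendar days to 23 December 2019 gives 7 January 2020, which is the date on which the release becomes due.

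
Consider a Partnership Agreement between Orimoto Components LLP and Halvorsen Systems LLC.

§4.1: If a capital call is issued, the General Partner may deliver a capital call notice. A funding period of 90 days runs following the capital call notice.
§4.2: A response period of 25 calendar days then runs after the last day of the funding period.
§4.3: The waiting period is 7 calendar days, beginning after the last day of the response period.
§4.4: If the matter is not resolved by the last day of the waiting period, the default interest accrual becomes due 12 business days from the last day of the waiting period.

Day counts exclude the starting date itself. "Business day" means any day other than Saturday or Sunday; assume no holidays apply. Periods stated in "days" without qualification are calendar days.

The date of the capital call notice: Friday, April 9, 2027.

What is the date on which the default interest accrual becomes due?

August 25, 2027

Adding 90 calendar days to April 9, 2027 gives July 8, 2027, which is the last day of the funding period.
The last day of the response period: 25 calendar days after July 8, 2027 is August 2, 2027.
Adding 7 calendar days to August 2, 2027 gives August 9, 2027, which is the last day of the waiting period.
The date on which the default interest accrual becomes due: counting 12 business days from Monday, August 9, 2027 (Aug 10, Aug 11, Aug 12, Aug 13, …, Aug 23, Aug 24, Aug 25, skipping weekends) reaches Wednesday, August 25, 2027.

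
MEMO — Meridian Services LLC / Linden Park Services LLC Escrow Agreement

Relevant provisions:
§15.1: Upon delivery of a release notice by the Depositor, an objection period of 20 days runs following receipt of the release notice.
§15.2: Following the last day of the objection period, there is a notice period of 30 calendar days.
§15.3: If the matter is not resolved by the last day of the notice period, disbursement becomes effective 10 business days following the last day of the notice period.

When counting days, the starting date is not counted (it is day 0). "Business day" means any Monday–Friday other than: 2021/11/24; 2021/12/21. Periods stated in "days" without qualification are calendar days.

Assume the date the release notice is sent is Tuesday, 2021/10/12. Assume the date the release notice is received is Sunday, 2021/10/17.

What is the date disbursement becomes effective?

2021/12/20

Adding 20 calendar days to 2021/10/17 gives 2021/11/06, which is the last day of the objection period.
Adding 30 calendar days to 2021/11/06 gives 2021/12/06, which is the last day of the notice period.
The date disbursement becomes effective: 10 business days after Monday, 2021/12/06, skipping weekends — Dec 7, Dec 8, Dec 9, Dec 10, Dec 13, Dec 14, Dec 15, Dec 16, Dec 17, Dec 20 — lands on Monday, 2021/12/20.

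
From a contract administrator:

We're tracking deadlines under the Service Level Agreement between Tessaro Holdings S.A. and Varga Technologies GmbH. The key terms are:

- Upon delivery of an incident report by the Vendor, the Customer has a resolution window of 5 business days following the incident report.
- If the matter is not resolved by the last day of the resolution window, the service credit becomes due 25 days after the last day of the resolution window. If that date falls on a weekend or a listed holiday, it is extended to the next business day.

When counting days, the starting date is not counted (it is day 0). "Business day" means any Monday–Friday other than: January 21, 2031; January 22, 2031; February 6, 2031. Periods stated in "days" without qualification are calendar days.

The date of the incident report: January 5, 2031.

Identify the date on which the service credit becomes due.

February 4, 2031

The last day of the resolution window: 5 business days after Sunday, January 5, 2031, skipping weekends — Jan 6, Jan 7, Jan 8, Jan 9, Jan 10 — lands on Friday, January 10, 2031.
Adding 25 calendar days to January 10, 2031 gives February 4, 2031, which is the date on which the service credit becomes due. February 4, 2031 is a Tuesday and is not a listed holiday, so no roll-forward applies.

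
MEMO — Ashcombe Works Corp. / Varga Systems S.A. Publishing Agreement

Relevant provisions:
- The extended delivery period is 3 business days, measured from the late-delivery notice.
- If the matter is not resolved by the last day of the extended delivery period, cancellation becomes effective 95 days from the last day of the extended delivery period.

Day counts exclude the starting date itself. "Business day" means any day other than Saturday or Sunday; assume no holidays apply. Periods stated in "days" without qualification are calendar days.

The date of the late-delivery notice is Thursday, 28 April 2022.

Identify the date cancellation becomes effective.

6 August 2022

The last day of the extended delivery period: 3 business days after Thursday, 28 April 2022, skipping weekends — Apr 29, May 2, May 3 — lands on Tuesday, 3 May 2022.
The date cancellation becomes effective: 95 calendar days after 3 May 2022 is 6 August 2022.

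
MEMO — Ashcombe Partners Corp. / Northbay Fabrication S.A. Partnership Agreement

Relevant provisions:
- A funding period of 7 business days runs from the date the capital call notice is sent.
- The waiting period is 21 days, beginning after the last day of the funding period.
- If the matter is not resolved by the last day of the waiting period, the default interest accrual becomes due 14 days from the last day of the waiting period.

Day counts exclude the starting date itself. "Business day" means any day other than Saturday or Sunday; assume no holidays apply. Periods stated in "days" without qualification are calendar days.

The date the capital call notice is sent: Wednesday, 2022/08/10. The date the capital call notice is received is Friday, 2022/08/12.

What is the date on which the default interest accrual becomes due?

The last day of the funding period: counting 7 business days from Wednesday, 2022/08/10 (Aug 11, Aug 12, Aug 15, Aug 16, Aug 17, Aug 18, Aug 19, skipping weekends) reaches Friday, 2022/08/19.
The last day of the waiting period: 21 calendar days after 2022/08/19 is 2022/09/09.
The date on which the default interest accrual becomes due: 2022/09/09 + 14 days = 2022/09/23.

2022/09/23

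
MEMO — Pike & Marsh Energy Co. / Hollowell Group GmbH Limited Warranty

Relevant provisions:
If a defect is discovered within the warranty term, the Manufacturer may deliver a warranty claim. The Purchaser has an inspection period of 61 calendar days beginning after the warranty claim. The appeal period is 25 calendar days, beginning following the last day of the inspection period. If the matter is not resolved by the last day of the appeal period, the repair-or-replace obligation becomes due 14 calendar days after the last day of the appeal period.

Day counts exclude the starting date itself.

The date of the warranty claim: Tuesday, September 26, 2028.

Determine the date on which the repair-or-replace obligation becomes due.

January 4, 2029

The last day of the inspection period: 61 calendar days after September 26, 2028 is November 26, 2028.
Adding 25 calendar days to November 26, 2028 gives December 21, 2028, which is the last day of the appeal period.
The date on which the repair-or-replace obligation becomes due: December 21, 2028 + 14 days = January 4, 2029.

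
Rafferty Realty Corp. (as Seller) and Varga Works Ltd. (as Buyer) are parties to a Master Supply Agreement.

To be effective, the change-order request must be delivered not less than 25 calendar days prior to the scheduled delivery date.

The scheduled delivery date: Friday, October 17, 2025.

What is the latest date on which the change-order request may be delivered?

September 22, 2025

Counting back 25 calendar days from October 17, 2025 gives September 22, 2025.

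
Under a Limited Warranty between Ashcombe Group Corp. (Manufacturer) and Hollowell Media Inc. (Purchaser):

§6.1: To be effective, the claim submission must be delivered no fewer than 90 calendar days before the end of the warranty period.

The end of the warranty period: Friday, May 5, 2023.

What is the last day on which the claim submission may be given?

Feb 4, 2023

May 5, 2023 minus 90 days is Feb 4, 2023.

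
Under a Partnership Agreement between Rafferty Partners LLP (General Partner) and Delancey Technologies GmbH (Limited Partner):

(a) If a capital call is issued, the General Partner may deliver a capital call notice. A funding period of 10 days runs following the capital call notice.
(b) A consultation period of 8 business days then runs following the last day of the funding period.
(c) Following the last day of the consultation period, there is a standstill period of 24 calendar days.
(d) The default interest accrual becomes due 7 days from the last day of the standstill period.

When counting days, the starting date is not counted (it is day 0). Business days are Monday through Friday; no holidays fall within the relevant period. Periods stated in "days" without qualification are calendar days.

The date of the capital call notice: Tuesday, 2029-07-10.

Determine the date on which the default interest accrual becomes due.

The last day of the funding period: 10 calendar days after 2029-07-10 is 2029-07-20.
The last day of the consultation period: counting 8 business days from Friday, 2029-07-20 (Jul 23, Jul 24, Jul 25, Jul 26, Jul 27, Jul 30, Jul 31, Aug 1, skipping weekends) reaches Wednesday, 2029-08-01.
Adding 24 calendar days to 2029-08-01 gives 2029-08-25, which is the last day of the standstill period.
The date on which the default interest accrual becomes due: 7 calendar days after 2029-08-25 is 2029-09-01.

2029-09-01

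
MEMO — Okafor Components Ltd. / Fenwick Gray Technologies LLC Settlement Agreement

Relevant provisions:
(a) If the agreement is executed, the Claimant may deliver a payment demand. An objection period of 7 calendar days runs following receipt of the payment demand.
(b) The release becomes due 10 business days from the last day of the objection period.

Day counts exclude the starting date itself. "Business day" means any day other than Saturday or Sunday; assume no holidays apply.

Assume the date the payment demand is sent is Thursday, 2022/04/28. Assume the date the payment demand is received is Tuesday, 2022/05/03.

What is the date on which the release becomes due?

2022/05/24

The last day of the objection period: 2022/05/03 + 7 days = 2022/05/10.
The date on which the release becomes due: counting 10 business days from Tuesday, 2022/05/10 (May 11, May 12, May 13, May 16, May 17, May 18, May 19, May 20, May 23, May 24, skipping weekends) reaches Tuesday, 2022/05/24.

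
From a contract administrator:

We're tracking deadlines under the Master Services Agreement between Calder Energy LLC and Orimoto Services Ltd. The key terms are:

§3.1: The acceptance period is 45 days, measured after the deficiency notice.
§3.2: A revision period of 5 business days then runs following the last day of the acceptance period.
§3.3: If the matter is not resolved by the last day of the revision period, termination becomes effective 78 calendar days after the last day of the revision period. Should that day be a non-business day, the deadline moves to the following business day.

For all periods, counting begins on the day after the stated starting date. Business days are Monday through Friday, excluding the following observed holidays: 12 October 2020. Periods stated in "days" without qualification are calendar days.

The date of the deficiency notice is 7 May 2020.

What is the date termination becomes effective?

Adding 45 calendar days to 7 May 2020 gives 21 June 2020, which is the last day of the acceptance period.
The last day of the revision period: counting 5 business days from Sunday, 21 June 2020 (Jun 22, Jun 23, Jun 24, Jun 25, Jun 26, skipping weekends) reaches Friday, 26 June 2020.
The date termination becomes effective: 78 calendar days after 26 June 2020 is 12 September 2020. That falls on a Saturday, so it rolls to the next business day, Monday, 14 September 2020.

14 September 2020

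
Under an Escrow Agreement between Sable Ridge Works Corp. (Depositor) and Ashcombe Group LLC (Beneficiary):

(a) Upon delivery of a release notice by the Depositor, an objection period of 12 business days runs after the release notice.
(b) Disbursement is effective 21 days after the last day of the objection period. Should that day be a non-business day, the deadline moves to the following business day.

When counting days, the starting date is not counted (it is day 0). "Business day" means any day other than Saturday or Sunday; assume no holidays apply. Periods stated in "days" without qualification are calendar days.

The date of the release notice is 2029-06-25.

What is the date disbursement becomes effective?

2029-08-01

From Monday, 2029-06-25, 12 business days (Jun 26, Jun 27, Jun 28, Jun 29, …, Jul 9, Jul 10, Jul 11, skipping weekends) brings us to Wednesday, 2029-07-11, which is the last day of the objection period.
The date disbursement becomes effective: 21 calendar days after 2029-07-11 is 2029-08-01. 2029-08-01 is a Wednesday, so no roll-forward applies.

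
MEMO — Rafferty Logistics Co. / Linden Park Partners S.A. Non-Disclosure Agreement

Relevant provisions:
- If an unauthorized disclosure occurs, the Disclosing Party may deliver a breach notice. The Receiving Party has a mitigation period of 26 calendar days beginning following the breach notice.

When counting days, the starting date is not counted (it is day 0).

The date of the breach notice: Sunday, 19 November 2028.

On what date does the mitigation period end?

15 December 2028

The last day of the mitigation period: 19 November 2028 + 26 days = 15 December 2028.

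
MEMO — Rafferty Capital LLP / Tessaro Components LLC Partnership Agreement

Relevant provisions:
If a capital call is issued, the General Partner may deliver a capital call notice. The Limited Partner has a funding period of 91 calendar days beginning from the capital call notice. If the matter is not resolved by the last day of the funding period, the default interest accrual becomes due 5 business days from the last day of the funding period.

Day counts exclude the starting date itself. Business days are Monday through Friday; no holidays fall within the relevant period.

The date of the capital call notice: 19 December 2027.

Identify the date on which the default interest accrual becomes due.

Adding 91 calendar days to 19 December 2027 gives 19 March 2028, which is the last day of the funding period.
The date on which the default interest accrual becomes due: 5 business days after Sunday, 19 March 2028, skipping weekends — Mar 20, Mar 21, Mar 22, Mar 23, Mar 24 — lands on Friday, 24 March 2028.

24 March 2028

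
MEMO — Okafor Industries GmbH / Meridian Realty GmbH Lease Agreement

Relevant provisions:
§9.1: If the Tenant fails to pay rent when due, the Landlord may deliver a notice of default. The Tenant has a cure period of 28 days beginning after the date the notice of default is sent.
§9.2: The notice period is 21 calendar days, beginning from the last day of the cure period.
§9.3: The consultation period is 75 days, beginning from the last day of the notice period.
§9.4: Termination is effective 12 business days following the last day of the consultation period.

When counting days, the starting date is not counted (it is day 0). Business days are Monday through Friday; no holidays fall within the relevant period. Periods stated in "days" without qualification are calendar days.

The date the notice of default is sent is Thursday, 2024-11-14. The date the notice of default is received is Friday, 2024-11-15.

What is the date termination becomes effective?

2025-04-03

Adding 28 calendar days to 2024-11-14 gives 2024-12-12, which is the last day of the cure period.
The last day of the notice period: 21 calendar days after 2024-12-12 is 2025-01-02.
Adding 75 calendar days to 2025-01-02 gives 2025-03-18, which is the last day of the consultation period.
From Tuesday, 2025-03-18, 12 business days (Mar 19, Mar 20, Mar 21, Mar 24, …, Apr 1, Apr 2, Apr 3, skipping weekends) brings us to Thursday, 2025-04-03, which is the date termination becomes effective.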